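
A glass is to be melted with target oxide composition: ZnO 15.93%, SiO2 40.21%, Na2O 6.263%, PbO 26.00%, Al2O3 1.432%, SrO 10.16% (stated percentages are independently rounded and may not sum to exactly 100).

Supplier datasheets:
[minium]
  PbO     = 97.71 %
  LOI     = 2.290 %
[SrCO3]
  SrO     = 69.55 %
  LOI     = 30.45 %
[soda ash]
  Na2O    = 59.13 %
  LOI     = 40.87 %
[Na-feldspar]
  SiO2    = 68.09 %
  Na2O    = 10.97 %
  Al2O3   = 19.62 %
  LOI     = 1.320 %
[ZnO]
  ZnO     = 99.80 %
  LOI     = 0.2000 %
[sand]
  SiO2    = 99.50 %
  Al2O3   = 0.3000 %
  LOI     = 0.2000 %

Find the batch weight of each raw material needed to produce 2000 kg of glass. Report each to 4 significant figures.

Batch per 2000 kg glass:
  minium: 532.2 kg
  SrCO3: 292.2 kg
  soda ash: 186.8 kg
  Na-feldspar: 135.0 kg
  ZnO: 319.2 kg
  sand: 715.8 kg
Total batch = 2181 kg; LOI loss = 181.4 kg; yield = 91.69%

All internal work holds full precision through the solve. Intermediates are shown (rounded to 4 significant figures) on the page. Each reported value sees exactly one rounding. Derived quantities, including the six compositions, LOI, yield, glass mass, the totals, are rebuilt starting from the weights for 2000 kg of glass in exact precision, as quoted within the problem or the answer.
Oxide-by-oxide targets in 2000 kg glass:
  ZnO: 15.93% × 2000 = 318.6 kg
  SiO2: 40.21% × 2000 = 804.2 kg
  Na2O: 6.263% × 2000 = 125.3 kg
  PbO: 26.00% × 2000 = 520.0 kg
  Al2O3: 1.432% × 2000 = 28.64 kg
  SrO: 10.16% × 2000 = 203.2 kg
Sums-versus-targets review per the reported batch figures, versus the basis set out (sum by sum, the targets are met exact up to rounding of places):
  ZnO: 319.2·0.9980 = 318.6 kg (target 318.6 kg)
  SiO2: 135.0·0.6809 + 715.8·0.9950 = 804.1 kg (target 804.2 kg)
  Na2O: 186.8·0.5913 + 135.0·0.1097 = 125.3 kg (target 125.3 kg)
  PbO: 532.2·0.9771 = 520.0 kg (target 520.0 kg)
  Al2O3: 135.0·0.1962 + 715.8·0.003000 = 28.63 kg (target 28.64 kg)
  SrO: 292.2·0.6955 = 203.2 kg (target 203.2 kg)
Mass balance on the glass: batch total minus LOI = 2000 kg (oxide target masses add up to 2000 kg; with the basis standing at 2000 kg — rounding explains the deltas).
Batch grand total — Σ batch = 2181 kg; loss to ignition Σ batch·LOI = 181.4 kg; yield = glass ÷ total batch = 91.69%.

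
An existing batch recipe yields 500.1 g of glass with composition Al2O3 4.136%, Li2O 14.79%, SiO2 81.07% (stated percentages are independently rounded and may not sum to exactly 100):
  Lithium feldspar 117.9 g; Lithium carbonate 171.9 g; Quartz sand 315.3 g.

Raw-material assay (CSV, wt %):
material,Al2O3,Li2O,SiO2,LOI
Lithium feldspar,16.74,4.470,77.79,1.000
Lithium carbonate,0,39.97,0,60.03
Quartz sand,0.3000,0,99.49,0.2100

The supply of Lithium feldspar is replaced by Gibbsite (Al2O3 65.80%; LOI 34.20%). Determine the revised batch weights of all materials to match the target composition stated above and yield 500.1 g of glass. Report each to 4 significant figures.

Values along the way are shown rounded off to 4 significant digits on the page; the whole derivation carries full precision at all times. A single rounding produces each reported figure. The derived quantities (yield, three oxide percentages, ignition loss, glass mass, the totals) are computed from the weighed amounts at 500.1 g of glass at full float precision, as quoted within the question or the answer.
Target masses of each oxide per 500.1 g glass:
  Al2O3: 4.136% × 500.1 = 20.68 g
  Li2O: 14.79% × 500.1 = 73.96 g
  SiO2: 81.07% × 500.1 = 405.4 g
Sums-versus-targets review given the weights on record, versus the basis set out (sum by sum, the targets are met up to rounding of the answer):
  Al2O3: 29.58·0.6580 + 407.5·0.003000 = 20.69 g (target 20.68 g)
  Li2O: 185.1·0.3997 = 73.98 g (target 73.96 g)
  SiO2: 407.5·0.9949 = 405.4 g (target 405.4 g)
Glass-mass sanity pass: Σ batch − LOI loss = 500.1 g (summing oxide targets gives 500.1 g; the stated basis being 500.1 g — gaps are rounding artifacts).
Batch grand total — Σ batch = 622.2 g; LOI removed, Σ of batch·LOI: 122.1 g; as yield: glass ÷ batch → 80.38%.

Revised batch per 500.1 g glass:
  Gibbsite: 29.58 g
  Lithium carbonate: 185.1 g
  Quartz sand: 407.5 g
Total batch = 622.2 g; LOI loss = 122.1 g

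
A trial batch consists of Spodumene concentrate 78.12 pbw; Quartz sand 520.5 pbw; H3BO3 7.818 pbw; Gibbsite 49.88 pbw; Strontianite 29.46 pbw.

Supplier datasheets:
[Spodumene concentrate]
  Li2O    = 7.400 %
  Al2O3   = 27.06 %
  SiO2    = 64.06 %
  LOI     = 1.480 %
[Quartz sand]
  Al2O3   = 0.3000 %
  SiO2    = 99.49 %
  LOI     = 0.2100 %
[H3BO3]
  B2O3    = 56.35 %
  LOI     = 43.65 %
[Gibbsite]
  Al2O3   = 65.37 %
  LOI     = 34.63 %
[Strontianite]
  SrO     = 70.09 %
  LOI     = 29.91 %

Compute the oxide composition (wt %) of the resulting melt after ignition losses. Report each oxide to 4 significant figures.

Glass mass = 654.0 pbw (batch 685.8 − LOI 31.75).
Composition: Li2O 0.8839%, Al2O3 8.456%, SiO2 86.83%, SrO 3.157%, B2O3 0.6736%

The intermediate values are printed, rounded to 4 significant digits, in the printout — all internal work holds full precision through every step; every reported figure receives exactly one rounding. Derived quantities (the five compositions, LOI, the totals, glass mass, yield) are re-derived starting from the weights for 654.0 pbw of glass in exact precision as written in the problem or answer text.
Oxide masses out of the charge:
  Li2O: 78.12·0.07400 = 5.781 pbw
  Al2O3: 78.12·0.2706 + 520.5·0.003000 + 49.88·0.6537 = 55.31 pbw
  SiO2: 78.12·0.6406 + 520.5·0.9949 = 567.9 pbw
  SrO: 29.46·0.7009 = 20.65 pbw
  B2O3: 7.818·0.5635 = 4.405 pbw
LOI: 78.12·0.01480 + 520.5·0.002100 + 7.818·0.4365 + 49.88·0.3463 + 29.46·0.2991 = 31.75 pbw
Resulting glass, batch − LOI: 685.8 − 31.75 = 654.0 pbw (equal to the oxide-mass sum)
wt %: oxide over glass, times 100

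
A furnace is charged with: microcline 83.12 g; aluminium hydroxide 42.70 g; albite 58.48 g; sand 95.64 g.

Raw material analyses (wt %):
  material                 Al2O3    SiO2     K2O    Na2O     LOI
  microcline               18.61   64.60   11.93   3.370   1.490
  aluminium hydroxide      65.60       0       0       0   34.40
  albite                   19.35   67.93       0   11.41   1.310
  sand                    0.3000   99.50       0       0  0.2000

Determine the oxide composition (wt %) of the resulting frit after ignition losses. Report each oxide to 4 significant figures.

The whole derivation carries full precision from start to finish; mid-chain values appear, rounded to 4 significant digits, on the page; each reported number takes a single rounding. Derived quantities are carried starting from the weights at 263.1 g of glass in full precision (ignition loss, the totals, yield, glass mass, the four compositions), precisely as stated by either problem or answer.
What the batch supplies per oxide:
  Al2O3: 83.12·0.1861 + 42.70·0.6560 + 58.48·0.1935 + 95.64·0.003000 = 55.08 g
  SiO2: 83.12·0.6460 + 58.48·0.6793 + 95.64·0.9950 = 188.6 g
  K2O: 83.12·0.1193 = 9.916 g
  Na2O: 83.12·0.03370 + 58.48·0.1141 = 9.474 g
LOI: 83.12·0.01490 + 42.70·0.3440 + 58.48·0.01310 + 95.64·0.002000 = 16.88 g
Glass mass = batch − LOI = 279.9 − 16.88 = 263.1 g (equal to the oxide-mass sum)
each wt % is 100 × oxide ÷ glass

Glass mass = 263.1 g (batch 279.9 − LOI 16.88).
Composition: Al2O3 20.94%, SiO2 71.69%, K2O 3.770%, Na2O 3.601%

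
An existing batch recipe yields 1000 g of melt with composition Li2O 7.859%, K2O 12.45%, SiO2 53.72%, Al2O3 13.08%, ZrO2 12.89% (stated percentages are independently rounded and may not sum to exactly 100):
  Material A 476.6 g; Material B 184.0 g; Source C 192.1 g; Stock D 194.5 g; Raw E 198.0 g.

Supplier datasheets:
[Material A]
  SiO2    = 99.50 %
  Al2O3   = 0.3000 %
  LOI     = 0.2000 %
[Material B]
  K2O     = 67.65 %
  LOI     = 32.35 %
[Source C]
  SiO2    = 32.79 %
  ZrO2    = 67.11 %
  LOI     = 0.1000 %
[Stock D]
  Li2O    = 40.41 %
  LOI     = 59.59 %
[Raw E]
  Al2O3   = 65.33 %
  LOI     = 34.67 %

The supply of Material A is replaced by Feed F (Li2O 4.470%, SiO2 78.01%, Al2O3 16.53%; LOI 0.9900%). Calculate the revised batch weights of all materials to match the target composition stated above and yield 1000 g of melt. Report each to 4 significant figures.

Revised batch per 1000 g melt:
  Feed F: 607.9 g
  Material B: 184.0 g
  Source C: 192.1 g
  Stock D: 127.2 g
  Raw E: 46.40 g
Total batch = 1158 g; LOI loss = 157.6 g

Every computation holds full precision from start to finish; intermediates are displayed rounded to 4 significant figures across the worked steps; exactly one rounding goes into every reported result. The derived quantities are recomputed starting from the weights on 1000 g of glass at full precision (LOI, yield, five oxide percentages, totals, glass mass) exactly as printed in either problem or answer.
Per-oxide target masses for 1000 g melt:
  Li2O: 7.859% × 1000 = 78.59 g
  K2O: 12.45% × 1000 = 124.5 g
  SiO2: 53.72% × 1000 = 537.2 g
  Al2O3: 13.08% × 1000 = 130.8 g
  ZrO2: 12.89% × 1000 = 128.9 g
Balance tally, oxide-wise, with the batch weights as given, under the basis named above (sums match the target masses inside rounding margins):
  Li2O: 607.9·0.04470 + 127.2·0.4041 = 78.57 g (target 78.59 g)
  K2O: 184.0·0.6765 = 124.5 g (target 124.5 g)
  SiO2: 607.9·0.7801 + 192.1·0.3279 = 537.2 g (target 537.2 g)
  Al2O3: 607.9·0.1653 + 46.40·0.6533 = 130.8 g (target 130.8 g)
  ZrO2: 192.1·0.6711 = 128.9 g (target 128.9 g)
Glass-mass closure: net batch after ignition = 1000 g (per-oxide target masses sum to 1000 g; with the basis standing at 1000 g — differing by rounding only).
Batch grand total — Σ batch = 1158 g; the LOI term Σ batch·LOI equals 157.6 g; yield, glass over the total, = 86.38%.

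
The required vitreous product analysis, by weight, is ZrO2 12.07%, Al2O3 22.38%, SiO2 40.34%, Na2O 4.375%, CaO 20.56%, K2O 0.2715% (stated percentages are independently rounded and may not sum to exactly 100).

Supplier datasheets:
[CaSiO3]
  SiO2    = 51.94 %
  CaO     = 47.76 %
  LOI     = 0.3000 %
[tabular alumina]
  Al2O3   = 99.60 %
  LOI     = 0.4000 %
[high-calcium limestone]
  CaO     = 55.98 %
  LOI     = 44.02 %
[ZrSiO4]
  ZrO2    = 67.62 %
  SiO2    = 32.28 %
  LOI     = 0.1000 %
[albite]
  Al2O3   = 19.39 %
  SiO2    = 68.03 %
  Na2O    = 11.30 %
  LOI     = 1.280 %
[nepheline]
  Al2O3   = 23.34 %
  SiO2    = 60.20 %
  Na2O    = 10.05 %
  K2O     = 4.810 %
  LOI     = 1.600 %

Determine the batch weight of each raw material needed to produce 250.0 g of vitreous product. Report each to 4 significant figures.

Batch per 250.0 g vitreous product:
  CaSiO3: 39.74 g
  tabular alumina: 36.47 g
  high-calcium limestone: 57.91 g
  ZrSiO4: 44.62 g
  albite: 84.24 g
  nepheline: 14.11 g
Total batch = 277.1 g; LOI loss = 27.11 g; yield = 90.22%

In-progress results are displayed rounded to four significant figures alongside each step. The working math maintains exact precision in all steps; each reported number is rounded only once; the derived quantities are recomputed using the weight values on 250.0 g of glass at full precision (the six compositions, LOI, glass mass, the yield, totals), as quoted within question or answer.
Per-oxide target masses for 250.0 g vitreous product:
  ZrO2: 12.07% × 250.0 = 30.18 g
  Al2O3: 22.38% × 250.0 = 55.95 g
  SiO2: 40.34% × 250.0 = 100.8 g
  Na2O: 4.375% × 250.0 = 10.94 g
  CaO: 20.56% × 250.0 = 51.40 g
  K2O: 0.2715% × 250.0 = 0.6788 g
Mass-balance tally per oxide with the batch weights as given, against the basis in use (target by target, the sums agree within answer rounding):
  ZrO2: 44.62·0.6762 = 30.17 g (target 30.18 g)
  Al2O3: 36.47·0.9960 + 84.24·0.1939 + 14.11·0.2334 = 55.95 g (target 55.95 g)
  SiO2: 39.74·0.5194 + 44.62·0.3228 + 84.24·0.6803 + 14.11·0.6020 = 100.8 g (target 100.8 g)
  Na2O: 84.24·0.1130 + 14.11·0.1005 = 10.94 g (target 10.94 g)
  CaO: 39.74·0.4776 + 57.91·0.5598 = 51.40 g (target 51.40 g)
  K2O: 14.11·0.04810 = 0.6787 g (target 0.6788 g)
Glass-mass closure: net batch after ignition = 250.0 g (targets for the oxides total 250.0 g; with the basis standing at 250.0 g — any gap is answer rounding).
Total batch = Σ batch = 277.1 g; ignition loss, Σ(batch × LOI) = 27.11 g; glass ÷ batch gives a yield of 90.22%.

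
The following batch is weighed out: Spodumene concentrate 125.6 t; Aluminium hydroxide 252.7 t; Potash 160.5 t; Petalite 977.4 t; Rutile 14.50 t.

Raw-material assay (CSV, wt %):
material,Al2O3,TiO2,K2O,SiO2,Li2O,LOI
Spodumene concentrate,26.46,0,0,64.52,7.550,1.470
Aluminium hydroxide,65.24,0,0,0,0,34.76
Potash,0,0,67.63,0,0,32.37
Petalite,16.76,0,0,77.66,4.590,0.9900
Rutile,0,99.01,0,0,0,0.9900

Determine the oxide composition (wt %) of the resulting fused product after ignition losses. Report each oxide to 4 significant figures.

Glass mass = 1379 t (batch 1531 − LOI 151.5).
Composition: Al2O3 26.24%, TiO2 1.041%, K2O 7.870%, SiO2 60.91%, Li2O 3.940%

The whole derivation runs at exact precision from first step to last; in-progress results appear, with 4-significant-digit rounding, when written out; each reported figure is rounded once only. Derived quantities, including ignition loss, the totals, five oxide percentages, yield, net glass mass, are recomputed starting from the weights for 1379 t of glass in exact precision exactly as printed in either problem or answer.
Delivered oxide masses:
  Al2O3: 125.6·0.2646 + 252.7·0.6524 + 977.4·0.1676 = 361.9 t
  TiO2: 14.50·0.9901 = 14.36 t
  K2O: 160.5·0.6763 = 108.5 t
  SiO2: 125.6·0.6452 + 977.4·0.7766 = 840.1 t
  Li2O: 125.6·0.07550 + 977.4·0.04590 = 54.35 t
LOI: 125.6·0.01470 + 252.7·0.3476 + 160.5·0.3237 + 977.4·0.009900 + 14.50·0.009900 = 151.5 t
batch − LOI leaves glass = 1531 − 151.5 = 1379 t (= the summed oxide contributions)
each oxide over glass, ×100, is wt %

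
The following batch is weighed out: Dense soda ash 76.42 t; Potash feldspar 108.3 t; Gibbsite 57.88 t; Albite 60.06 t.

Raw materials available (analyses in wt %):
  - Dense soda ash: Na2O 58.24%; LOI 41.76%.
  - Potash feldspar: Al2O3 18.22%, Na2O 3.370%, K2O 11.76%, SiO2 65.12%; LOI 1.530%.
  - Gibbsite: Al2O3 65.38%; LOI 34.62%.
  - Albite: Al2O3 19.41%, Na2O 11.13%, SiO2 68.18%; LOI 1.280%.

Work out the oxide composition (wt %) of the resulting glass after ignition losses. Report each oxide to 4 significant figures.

Glass mass = 248.3 t (batch 302.7 − LOI 54.38).
Composition: Al2O3 27.88%, Na2O 22.09%, K2O 5.130%, SiO2 44.90%

Mid-chain values are displayed, rounded to 4 significant figures, in the working. All internal work maintains full precision through every step — each reported value carries a single rounding; the derived quantities are recomputed at exact precision (totals, ignition loss, glass mass, the yield, the four compositions) starting from the weights at 248.3 t of glass as set out in either problem or answer.
What the batch supplies per oxide:
  Al2O3: 108.3·0.1822 + 57.88·0.6538 + 60.06·0.1941 = 69.23 t
  Na2O: 76.42·0.5824 + 108.3·0.03370 + 60.06·0.1113 = 54.84 t
  K2O: 108.3·0.1176 = 12.74 t
  SiO2: 108.3·0.6512 + 60.06·0.6818 = 111.5 t
LOI: 76.42·0.4176 + 108.3·0.01530 + 57.88·0.3462 + 60.06·0.01280 = 54.38 t
The glass mass, total less LOI, = 302.7 − 54.38 = 248.3 t (= the summed oxide contributions)
wt % = 100 × oxide mass / glass mass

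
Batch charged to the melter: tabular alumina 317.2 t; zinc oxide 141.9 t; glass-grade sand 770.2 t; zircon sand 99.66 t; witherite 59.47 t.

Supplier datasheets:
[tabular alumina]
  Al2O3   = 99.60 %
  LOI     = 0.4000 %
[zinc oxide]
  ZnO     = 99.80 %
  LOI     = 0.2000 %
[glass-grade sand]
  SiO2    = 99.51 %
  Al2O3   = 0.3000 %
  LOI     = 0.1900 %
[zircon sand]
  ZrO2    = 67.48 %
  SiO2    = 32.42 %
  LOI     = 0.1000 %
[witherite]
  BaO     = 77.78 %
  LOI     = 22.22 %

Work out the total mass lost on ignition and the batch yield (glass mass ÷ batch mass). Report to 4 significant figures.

The working math carries exact precision from start to finish — rounding to four significant digits extends to each intermediate as displayed; each reported value is rounded just once. The derived quantities (five oxide percentages, the totals, net glass mass, LOI, the yield) are recomputed in full precision starting from the weights for 1372 t of glass exactly as printed in the question or the answer.
Ignition loss by material:
  tabular alumina: 317.2 × 0.004000 = 1.269 t
  zinc oxide: 141.9 × 0.002000 = 0.2838 t
  glass-grade sand: 770.2 × 0.001900 = 1.463 t
  zircon sand: 99.66 × 0.001000 = 0.09966 t
  witherite: 59.47 × 0.2222 = 13.21 t
Total LOI = 16.33 t
Glass = batch − LOI = 1388 − 16.33 = 1372 t

LOI loss = 16.33 t; glass = 1372 t; yield = 98.82%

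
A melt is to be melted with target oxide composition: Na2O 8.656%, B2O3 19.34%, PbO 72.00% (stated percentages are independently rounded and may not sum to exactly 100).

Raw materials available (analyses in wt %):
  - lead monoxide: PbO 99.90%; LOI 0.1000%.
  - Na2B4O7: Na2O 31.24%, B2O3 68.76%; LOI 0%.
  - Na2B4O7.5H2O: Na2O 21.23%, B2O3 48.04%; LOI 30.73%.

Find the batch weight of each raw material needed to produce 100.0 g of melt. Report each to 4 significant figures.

Batch per 100.0 g melt:
  lead monoxide: 72.07 g
  Na2B4O7: 12.80 g
  Na2B4O7.5H2O: 21.94 g
Total batch = 106.8 g; LOI loss = 6.814 g; yield = 93.62%

The whole derivation runs at exact precision through every step — in-progress results are shown, rounded to four significant figures, at each printed step. A single rounding finalizes each reported result; derived quantities (the totals, the three compositions, ignition loss, net glass mass, yield) are recomputed at full float precision starting from the weights per 100.0 g of glass as they appear in question or answer.
Oxide mass targets, per 100.0 g melt:
  Na2O: 8.656% × 100.0 = 8.656 g
  B2O3: 19.34% × 100.0 = 19.34 g
  PbO: 72.00% × 100.0 = 72.00 g
Per-oxide balance check with the batch weights as given, for the quoted basis mass (delivered sums recover each target inside rounding margins):
  Na2O: 12.80·0.3124 + 21.94·0.2123 = 8.657 g (target 8.656 g)
  B2O3: 12.80·0.6876 + 21.94·0.4804 = 19.34 g (target 19.34 g)
  PbO: 72.07·0.9990 = 72.00 g (target 72.00 g)
Glass-mass bookkeeping: total batch − LOI = 100.0 g (oxide target masses add up to 100.0 g; basis as stated: 100.0 g — any gap is answer rounding).
Whole-batch sum: Σ batch = 106.8 g; LOI removed, Σ of batch·LOI: 6.814 g; yield: glass divided by total = 93.62%.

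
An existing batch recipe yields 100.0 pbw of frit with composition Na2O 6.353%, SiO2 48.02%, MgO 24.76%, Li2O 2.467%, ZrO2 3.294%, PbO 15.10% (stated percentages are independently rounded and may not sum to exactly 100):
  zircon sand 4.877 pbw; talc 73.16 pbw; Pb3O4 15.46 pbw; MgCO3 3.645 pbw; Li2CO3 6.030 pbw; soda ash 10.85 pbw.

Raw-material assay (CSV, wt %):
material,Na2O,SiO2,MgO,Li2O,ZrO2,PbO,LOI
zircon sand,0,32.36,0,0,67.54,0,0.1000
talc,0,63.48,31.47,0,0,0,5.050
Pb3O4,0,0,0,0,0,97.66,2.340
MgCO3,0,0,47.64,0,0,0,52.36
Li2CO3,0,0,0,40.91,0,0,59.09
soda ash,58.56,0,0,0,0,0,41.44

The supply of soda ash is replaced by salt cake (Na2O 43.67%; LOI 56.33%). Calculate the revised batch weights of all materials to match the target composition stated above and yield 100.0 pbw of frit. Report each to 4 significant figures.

Revised batch per 100.0 pbw frit:
  zircon sand: 4.877 pbw
  talc: 73.16 pbw
  Pb3O4: 15.46 pbw
  MgCO3: 3.645 pbw
  Li2CO3: 6.030 pbw
  salt cake: 14.55 pbw
Total batch = 117.7 pbw; LOI loss = 17.73 pbw

Values along the way are printed rounded to four significant figures when written out; full float precision is kept from first step to last; each reported number sees exactly one rounding — derived quantities, including glass mass, six oxide percentages, ignition loss, totals, yield, are rebuilt from the weighed amounts for 100.0 pbw of glass in full precision, precisely as stated by problem or answer.
Oxide mass targets, per 100.0 pbw frit:
  Na2O: 6.353% × 100.0 = 6.353 pbw
  SiO2: 48.02% × 100.0 = 48.02 pbw
  MgO: 24.76% × 100.0 = 24.76 pbw
  Li2O: 2.467% × 100.0 = 2.467 pbw
  ZrO2: 3.294% × 100.0 = 3.294 pbw
  PbO: 15.10% × 100.0 = 15.10 pbw
Per-oxide balance check working from each reported weight, per the basis as stated (summed amounts equal target values within answer rounding):
  Na2O: 14.55·0.4367 = 6.354 pbw (target 6.353 pbw)
  SiO2: 4.877·0.3236 + 73.16·0.6348 = 48.02 pbw (target 48.02 pbw)
  MgO: 73.16·0.3147 + 3.645·0.4764 = 24.76 pbw (target 24.76 pbw)
  Li2O: 6.030·0.4091 = 2.467 pbw (target 2.467 pbw)
  ZrO2: 4.877·0.6754 = 3.294 pbw (target 3.294 pbw)
  PbO: 15.46·0.9766 = 15.10 pbw (target 15.10 pbw)
Glass-mass bookkeeping: total batch − LOI = 99.99 pbw (summing oxide targets gives 99.99 pbw; the stated basis being 100.0 pbw — any gap is answer rounding).
Summing the batch: Σ batch = 117.7 pbw; loss to ignition Σ batch·LOI = 17.73 pbw; yield, glass over the total, = 84.94%.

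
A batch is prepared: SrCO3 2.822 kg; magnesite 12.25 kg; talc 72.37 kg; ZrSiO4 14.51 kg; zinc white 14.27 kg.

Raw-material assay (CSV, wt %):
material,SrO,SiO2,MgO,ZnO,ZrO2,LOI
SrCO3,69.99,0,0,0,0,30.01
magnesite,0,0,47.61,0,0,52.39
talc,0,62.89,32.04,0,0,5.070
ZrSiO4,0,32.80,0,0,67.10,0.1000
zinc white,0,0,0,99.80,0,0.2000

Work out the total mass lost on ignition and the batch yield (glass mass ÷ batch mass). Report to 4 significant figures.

In-progress results are printed, with 4-significant-digit rounding, at each printed step — all internal work maintains exact precision at each step; a single rounding produces each reported figure; all derived quantities, including glass mass, the yield, the totals, five oxide percentages, ignition loss, are recomputed using the weight values on 105.2 kg of glass in exact precision exactly as shown in problem or answer.
Loss on ignition, line by line:
  SrCO3: 2.822 × 0.3001 = 0.8469 kg
  magnesite: 12.25 × 0.5239 = 6.418 kg
  talc: 72.37 × 0.05070 = 3.669 kg
  ZrSiO4: 14.51 × 0.001000 = 0.01451 kg
  zinc white: 14.27 × 0.002000 = 0.02854 kg
Total LOI = 10.98 kg
Glass = batch − LOI = 116.2 − 10.98 = 105.2 kg

LOI loss = 10.98 kg; glass = 105.2 kg; yield = 90.56%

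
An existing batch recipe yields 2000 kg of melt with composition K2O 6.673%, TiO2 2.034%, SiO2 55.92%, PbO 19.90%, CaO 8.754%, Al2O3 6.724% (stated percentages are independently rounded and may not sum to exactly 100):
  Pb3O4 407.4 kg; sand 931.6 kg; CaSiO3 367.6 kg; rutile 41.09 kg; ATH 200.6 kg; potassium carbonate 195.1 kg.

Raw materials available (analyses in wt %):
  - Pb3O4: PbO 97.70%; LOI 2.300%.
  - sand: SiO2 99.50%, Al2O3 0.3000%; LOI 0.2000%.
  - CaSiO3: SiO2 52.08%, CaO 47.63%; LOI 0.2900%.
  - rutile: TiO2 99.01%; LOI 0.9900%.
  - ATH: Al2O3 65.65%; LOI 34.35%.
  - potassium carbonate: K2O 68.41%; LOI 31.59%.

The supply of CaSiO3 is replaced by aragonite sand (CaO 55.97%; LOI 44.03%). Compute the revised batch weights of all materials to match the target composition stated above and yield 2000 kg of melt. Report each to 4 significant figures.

Revised batch per 2000 kg melt:
  Pb3O4: 407.4 kg
  sand: 1124 kg
  aragonite sand: 312.8 kg
  rutile: 41.09 kg
  ATH: 199.7 kg
  potassium carbonate: 195.1 kg
Total batch = 2280 kg; LOI loss = 280.0 kg

All arithmetic holds full float precision through every step. Rounding to four significant digits applies to every mid-chain value as displayed. Each reported result is rounded just once — all derived quantities, including six oxide percentages, ignition loss, totals, yield, glass mass, are rebuilt from the batch weights at 2000 kg of glass at exact precision, as given in question or answer.
Oxide-by-oxide targets in 2000 kg melt:
  K2O: 6.673% × 2000 = 133.5 kg
  TiO2: 2.034% × 2000 = 40.68 kg
  SiO2: 55.92% × 2000 = 1118 kg
  PbO: 19.90% × 2000 = 398.0 kg
  CaO: 8.754% × 2000 = 175.1 kg
  Al2O3: 6.724% × 2000 = 134.5 kg
Checking each oxide sum working from each reported weight, versus the basis set out (each sum matches its target mass net of answer rounding effects):
  K2O: 195.1·0.6841 = 133.5 kg (target 133.5 kg)
  TiO2: 41.09·0.9901 = 40.68 kg (target 40.68 kg)
  SiO2: 1124·0.9950 = 1118 kg (target 1118 kg)
  PbO: 407.4·0.9770 = 398.0 kg (target 398.0 kg)
  CaO: 312.8·0.5597 = 175.1 kg (target 175.1 kg)
  Al2O3: 1124·0.003000 + 199.7·0.6565 = 134.5 kg (target 134.5 kg)
The glass-mass cross-check: the batch minus its LOI: 2000 kg (the targets, summed, come to 2000 kg; against the stated basis, 2000 kg — differing by rounding only).
Batch total: Σ batch = 2280 kg; the LOI term Σ batch·LOI equals 280.0 kg; yield, glass over the total, = 87.72%.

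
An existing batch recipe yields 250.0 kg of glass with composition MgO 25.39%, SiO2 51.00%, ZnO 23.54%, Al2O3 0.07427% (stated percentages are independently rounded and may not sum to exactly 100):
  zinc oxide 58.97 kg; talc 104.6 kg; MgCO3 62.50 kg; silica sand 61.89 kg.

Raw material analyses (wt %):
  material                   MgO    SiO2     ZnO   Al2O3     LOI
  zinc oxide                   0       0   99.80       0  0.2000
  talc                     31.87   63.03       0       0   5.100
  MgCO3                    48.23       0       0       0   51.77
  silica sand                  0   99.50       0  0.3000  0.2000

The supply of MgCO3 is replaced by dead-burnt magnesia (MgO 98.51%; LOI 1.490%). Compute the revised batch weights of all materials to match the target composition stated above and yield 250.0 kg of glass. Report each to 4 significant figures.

Mid-chain values appear rounded to four significant figures in the working — all arithmetic carries full precision at each step — every reported figure takes just one rounding — the derived quantities, including the yield, net glass mass, four oxide percentages, totals, ignition loss, are rebuilt starting from the weights per 250.0 kg of glass at exact precision, precisely as stated by the problem or the answer.
Target masses of each oxide per 250.0 kg glass:
  MgO: 25.39% × 250.0 = 63.48 kg
  SiO2: 51.00% × 250.0 = 127.5 kg
  ZnO: 23.54% × 250.0 = 58.85 kg
  Al2O3: 0.07427% × 250.0 = 0.1857 kg
Verifying the oxide balance given the weights on record, against the basis in use (every target is met by its sum given rounding of the digits):
  MgO: 104.6·0.3187 + 30.60·0.9851 = 63.48 kg (target 63.48 kg)
  SiO2: 104.6·0.6303 + 61.89·0.9950 = 127.5 kg (target 127.5 kg)
  ZnO: 58.97·0.9980 = 58.85 kg (target 58.85 kg)
  Al2O3: 61.89·0.003000 = 0.1857 kg (target 0.1857 kg)
Glass mass check: Σ batch − LOI loss = 250.0 kg (the targets, summed, come to 250.0 kg; basis as stated: 250.0 kg — any gap is answer rounding).
Whole-batch sum: Σ batch = 256.1 kg; the LOI term Σ batch·LOI equals 6.032 kg; glass ÷ batch gives a yield of 97.64%.

Revised batch per 250.0 kg glass:
  zinc oxide: 58.97 kg
  talc: 104.6 kg
  dead-burnt magnesia: 30.60 kg
  silica sand: 61.89 kg
Total batch = 256.1 kg; LOI loss = 6.032 kg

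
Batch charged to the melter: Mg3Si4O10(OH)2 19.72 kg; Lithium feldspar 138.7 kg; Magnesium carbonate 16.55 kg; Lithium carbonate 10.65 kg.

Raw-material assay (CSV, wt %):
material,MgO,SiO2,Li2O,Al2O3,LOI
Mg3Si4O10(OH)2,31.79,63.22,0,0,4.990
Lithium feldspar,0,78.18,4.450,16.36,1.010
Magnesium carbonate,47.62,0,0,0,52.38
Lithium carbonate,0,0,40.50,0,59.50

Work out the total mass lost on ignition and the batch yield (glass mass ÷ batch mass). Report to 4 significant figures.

All arithmetic keeps exact precision at all times. Intermediates are printed (rounded to 4 significant digits) between the steps — exactly one rounding goes into every reported number — derived quantities, which include the yield, totals, LOI, the four compositions, glass mass, are computed in full float precision, as written in question or answer, starting from the weights at 168.2 kg of glass.
Each material's LOI contribution:
  Mg3Si4O10(OH)2: 19.72 × 0.04990 = 0.9840 kg
  Lithium feldspar: 138.7 × 0.01010 = 1.401 kg
  Magnesium carbonate: 16.55 × 0.5238 = 8.669 kg
  Lithium carbonate: 10.65 × 0.5950 = 6.337 kg
Total LOI = 17.39 kg
Glass = batch − LOI = 185.6 − 17.39 = 168.2 kg

LOI loss = 17.39 kg; glass = 168.2 kg; yield = 90.63%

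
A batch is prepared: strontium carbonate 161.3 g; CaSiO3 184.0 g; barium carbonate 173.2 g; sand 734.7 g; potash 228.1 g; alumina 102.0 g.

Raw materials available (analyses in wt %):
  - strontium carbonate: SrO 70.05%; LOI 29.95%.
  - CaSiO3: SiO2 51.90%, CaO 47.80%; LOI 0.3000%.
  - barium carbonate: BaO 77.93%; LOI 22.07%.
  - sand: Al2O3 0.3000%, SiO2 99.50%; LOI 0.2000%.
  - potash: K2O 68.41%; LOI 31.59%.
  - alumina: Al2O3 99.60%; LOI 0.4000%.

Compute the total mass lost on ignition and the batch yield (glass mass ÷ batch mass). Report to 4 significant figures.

Every computation keeps exact precision at every stage; the intermediate values appear (rounded to four significant digits) in the printout; every reported result is rounded only once. The derived quantities, including ignition loss, net glass mass, the totals, the six compositions, the yield, are computed using the weight values for 1422 g of glass at full precision exactly as printed in problem or answer.
Each material's LOI contribution:
  strontium carbonate: 161.3 × 0.2995 = 48.31 g
  CaSiO3: 184.0 × 0.003000 = 0.5520 g
  barium carbonate: 173.2 × 0.2207 = 38.23 g
  sand: 734.7 × 0.002000 = 1.469 g
  potash: 228.1 × 0.3159 = 72.06 g
  alumina: 102.0 × 0.004000 = 0.4080 g
Total LOI = 161.0 g
Glass = batch − LOI = 1583 − 161.0 = 1422 g

LOI loss = 161.0 g; glass = 1422 g; yield = 89.83%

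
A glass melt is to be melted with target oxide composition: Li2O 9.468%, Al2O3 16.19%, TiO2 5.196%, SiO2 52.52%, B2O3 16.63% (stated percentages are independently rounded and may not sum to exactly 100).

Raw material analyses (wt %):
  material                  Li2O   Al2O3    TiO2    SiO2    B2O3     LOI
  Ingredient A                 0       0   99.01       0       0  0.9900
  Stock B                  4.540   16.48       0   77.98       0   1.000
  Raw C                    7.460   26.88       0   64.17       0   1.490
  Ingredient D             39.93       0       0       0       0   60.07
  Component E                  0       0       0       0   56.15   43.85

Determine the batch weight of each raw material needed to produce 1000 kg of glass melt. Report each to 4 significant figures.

In-progress results appear rounded to four significant figures in the working; the whole derivation carries full float precision at each step; each reported figure is rounded just once; the derived quantities, including glass mass, the yield, LOI, the totals, the five compositions, are recomputed from the batch weights for 1000 kg of glass in full precision, exactly as printed in the problem or the answer.
The oxide mass targets at 1000 kg glass melt:
  Li2O: 9.468% × 1000 = 94.68 kg
  Al2O3: 16.19% × 1000 = 161.9 kg
  TiO2: 5.196% × 1000 = 51.96 kg
  SiO2: 52.52% × 1000 = 525.2 kg
  B2O3: 16.63% × 1000 = 166.3 kg
A balance pass over the oxides, with the batch weights as given, at the basis given (target by target, the sums agree within answer rounding):
  Li2O: 359.0·0.04540 + 382.2·0.07460 + 124.9·0.3993 = 94.68 kg (target 94.68 kg)
  Al2O3: 359.0·0.1648 + 382.2·0.2688 = 161.9 kg (target 161.9 kg)
  TiO2: 52.48·0.9901 = 51.96 kg (target 51.96 kg)
  SiO2: 359.0·0.7798 + 382.2·0.6417 = 525.2 kg (target 525.2 kg)
  B2O3: 296.2·0.5615 = 166.3 kg (target 166.3 kg)
The glass-mass cross-check: whole batch net of LOI = 1000 kg (the targets, summed, come to 1000 kg; basis as stated: 1000 kg — any gap is answer rounding).
Summing the batch: Σ batch = 1215 kg; Σ batch·LOI gives LOI loss = 214.7 kg; as yield: glass ÷ batch → 82.32%.

Batch per 1000 kg glass melt:
  Ingredient A: 52.48 kg
  Stock B: 359.0 kg
  Raw C: 382.2 kg
  Ingredient D: 124.9 kg
  Component E: 296.2 kg
Total batch = 1215 kg; LOI loss = 214.7 kg; yield = 82.32%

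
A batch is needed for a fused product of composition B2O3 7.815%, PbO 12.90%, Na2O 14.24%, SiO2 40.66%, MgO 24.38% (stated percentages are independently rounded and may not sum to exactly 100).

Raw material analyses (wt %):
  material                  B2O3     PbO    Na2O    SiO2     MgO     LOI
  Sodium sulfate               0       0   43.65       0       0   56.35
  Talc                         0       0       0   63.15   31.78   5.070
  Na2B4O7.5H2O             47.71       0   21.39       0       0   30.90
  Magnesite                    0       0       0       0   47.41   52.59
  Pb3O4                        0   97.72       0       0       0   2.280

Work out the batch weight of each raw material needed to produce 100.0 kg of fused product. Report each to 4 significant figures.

Values along the way are displayed with 4-significant-figure rounding within the worked lines. Each numeric step maintains exact precision through every step. A single rounding produces every reported result. All derived quantities, including ignition loss, five oxide percentages, totals, the yield, glass mass, are recomputed from the batch weights on 100.0 kg of glass in full float precision, exactly as printed in question or answer.
Target masses of each oxide per 100.0 kg fused product:
  B2O3: 7.815% × 100.0 = 7.815 kg
  PbO: 12.90% × 100.0 = 12.90 kg
  Na2O: 14.24% × 100.0 = 14.24 kg
  SiO2: 40.66% × 100.0 = 40.66 kg
  MgO: 24.38% × 100.0 = 24.38 kg
Sums-versus-targets review given the weights on record, for the quoted basis mass (oxide sums agree with the targets within answer rounding):
  B2O3: 16.38·0.4771 = 7.815 kg (target 7.815 kg)
  PbO: 13.20·0.9772 = 12.90 kg (target 12.90 kg)
  Na2O: 24.60·0.4365 + 16.38·0.2139 = 14.24 kg (target 14.24 kg)
  SiO2: 64.39·0.6315 = 40.66 kg (target 40.66 kg)
  MgO: 64.39·0.3178 + 8.264·0.4741 = 24.38 kg (target 24.38 kg)
Mass balance on the glass: batch Σ − ignition loss = 100.0 kg (summing oxide targets gives 99.99 kg; basis as stated: 100.0 kg — differing by rounding only).
Summing the batch: Σ batch = 126.8 kg; LOI removed, Σ of batch·LOI: 26.84 kg; yield = glass ÷ total batch = 78.84%.

Batch per 100.0 kg fused product:
  Sodium sulfate: 24.60 kg
  Talc: 64.39 kg
  Na2B4O7.5H2O: 16.38 kg
  Magnesite: 8.264 kg
  Pb3O4: 13.20 kg
Total batch = 126.8 kg; LOI loss = 26.84 kg; yield = 78.84%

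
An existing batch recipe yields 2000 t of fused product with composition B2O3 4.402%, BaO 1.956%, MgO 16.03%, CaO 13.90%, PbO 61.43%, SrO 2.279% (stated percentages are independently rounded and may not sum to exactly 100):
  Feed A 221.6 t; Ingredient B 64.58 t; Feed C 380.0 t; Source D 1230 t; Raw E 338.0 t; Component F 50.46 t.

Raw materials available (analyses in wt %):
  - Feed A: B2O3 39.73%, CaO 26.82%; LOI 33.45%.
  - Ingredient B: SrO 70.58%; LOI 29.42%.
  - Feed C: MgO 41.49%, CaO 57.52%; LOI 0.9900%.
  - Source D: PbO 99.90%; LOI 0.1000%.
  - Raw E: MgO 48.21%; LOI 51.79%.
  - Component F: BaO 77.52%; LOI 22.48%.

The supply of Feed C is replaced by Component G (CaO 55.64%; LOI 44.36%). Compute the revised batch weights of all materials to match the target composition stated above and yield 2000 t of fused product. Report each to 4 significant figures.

Revised batch per 2000 t fused product:
  Feed A: 221.6 t
  Ingredient B: 64.58 t
  Component G: 392.8 t
  Source D: 1230 t
  Raw E: 665.0 t
  Component F: 50.46 t
Total batch = 2624 t; LOI loss = 624.3 t

Intermediates appear (rounded to four significant figures) across the worked steps; full precision is kept at each step — each reported value is rounded only once — the derived quantities, which include net glass mass, the yield, the totals, LOI, the six compositions, are recomputed at exact precision, as written in problem or answer, from the weighed amounts for 2000 t of glass.
Target masses of each oxide per 2000 t fused product:
  B2O3: 4.402% × 2000 = 88.04 t
  BaO: 1.956% × 2000 = 39.12 t
  MgO: 16.03% × 2000 = 320.6 t
  CaO: 13.90% × 2000 = 278.0 t
  PbO: 61.43% × 2000 = 1229 t
  SrO: 2.279% × 2000 = 45.58 t
Mass-balance tally per oxide working from each reported weight, at the basis given (target by target, the sums agree given rounding of the digits):
  B2O3: 221.6·0.3973 = 88.04 t (target 88.04 t)
  BaO: 50.46·0.7752 = 39.12 t (target 39.12 t)
  MgO: 665.0·0.4821 = 320.6 t (target 320.6 t)
  CaO: 221.6·0.2682 + 392.8·0.5564 = 278.0 t (target 278.0 t)
  PbO: 1230·0.9990 = 1229 t (target 1229 t)
  SrO: 64.58·0.7058 = 45.58 t (target 45.58 t)
Consistency of the glass mass: total charge less LOI = 2000 t (summing oxide targets gives 2000 t; versus the stated basis of 2000 t — gaps are rounding artifacts).
Batch total: Σ batch = 2624 t; the LOI term Σ batch·LOI equals 624.3 t; glass ÷ batch gives a yield of 76.21%.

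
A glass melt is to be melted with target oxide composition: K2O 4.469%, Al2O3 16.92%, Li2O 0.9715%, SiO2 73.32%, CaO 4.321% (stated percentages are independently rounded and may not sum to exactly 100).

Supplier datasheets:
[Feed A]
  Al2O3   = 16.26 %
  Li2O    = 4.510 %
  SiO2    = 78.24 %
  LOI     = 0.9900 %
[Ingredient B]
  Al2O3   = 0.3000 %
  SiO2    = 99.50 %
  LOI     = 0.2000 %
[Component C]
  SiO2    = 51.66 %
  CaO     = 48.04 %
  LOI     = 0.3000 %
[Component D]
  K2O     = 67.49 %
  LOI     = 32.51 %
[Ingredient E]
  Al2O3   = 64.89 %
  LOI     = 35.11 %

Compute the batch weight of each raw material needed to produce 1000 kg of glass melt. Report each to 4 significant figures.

Values along the way are displayed with 4-significant-digit rounding at each printed step. All internal work runs at full float precision at each step. Every reported number carries a single rounding; derived quantities are carried at full precision (the yield, totals, LOI, net glass mass, the five compositions) starting from the weights on 1000 kg of glass, as written in the question or the answer.
Target oxide masses per 1000 kg glass melt:
  K2O: 4.469% × 1000 = 44.69 kg
  Al2O3: 16.92% × 1000 = 169.2 kg
  Li2O: 0.9715% × 1000 = 9.715 kg
  SiO2: 73.32% × 1000 = 733.2 kg
  CaO: 4.321% × 1000 = 43.21 kg
Per-oxide balance check applying the batch weights above, versus the basis set out (oxide sums agree with the targets inside rounding margins):
  K2O: 66.22·0.6749 = 44.69 kg (target 44.69 kg)
  Al2O3: 215.4·0.1626 + 520.8·0.003000 + 204.4·0.6489 = 169.2 kg (target 169.2 kg)
  Li2O: 215.4·0.04510 = 9.715 kg (target 9.715 kg)
  SiO2: 215.4·0.7824 + 520.8·0.9950 + 89.95·0.5166 = 733.2 kg (target 733.2 kg)
  CaO: 89.95·0.4804 = 43.21 kg (target 43.21 kg)
The glass-mass cross-check: batch total minus LOI = 1000 kg (oxide target masses add up to 1000 kg; basis as stated: 1000 kg — deltas are rounding alone).
Adding the batch up: Σ batch = 1097 kg; ignition loss, Σ(batch × LOI) = 96.74 kg; yield, glass over the total, = 91.18%.

Batch per 1000 kg glass melt:
  Feed A: 215.4 kg
  Ingredient B: 520.8 kg
  Component C: 89.95 kg
  Component D: 66.22 kg
  Ingredient E: 204.4 kg
Total batch = 1097 kg; LOI loss = 96.74 kg; yield = 91.18%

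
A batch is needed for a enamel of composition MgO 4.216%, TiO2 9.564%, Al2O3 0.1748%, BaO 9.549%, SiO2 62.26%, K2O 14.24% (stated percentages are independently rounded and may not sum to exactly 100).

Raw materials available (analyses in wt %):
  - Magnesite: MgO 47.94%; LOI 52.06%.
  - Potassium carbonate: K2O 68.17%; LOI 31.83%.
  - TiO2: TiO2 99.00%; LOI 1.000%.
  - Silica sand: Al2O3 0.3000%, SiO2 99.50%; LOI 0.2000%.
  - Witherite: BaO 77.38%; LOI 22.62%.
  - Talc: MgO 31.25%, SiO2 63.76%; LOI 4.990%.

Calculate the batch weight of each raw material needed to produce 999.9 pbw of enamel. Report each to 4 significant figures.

Full precision is held at all times — intermediates are printed rounded to 4 significant figures across the worked steps — each reported result receives exactly one rounding — derived quantities (the totals, glass mass, ignition loss, six oxide percentages, yield) are re-derived from the batch weights per 999.9 pbw of glass in exact precision as set out in the problem or the answer.
The oxide mass targets at 999.9 pbw enamel:
  MgO: 4.216% × 999.9 = 42.16 pbw
  TiO2: 9.564% × 999.9 = 95.63 pbw
  Al2O3: 0.1748% × 999.9 = 1.748 pbw
  BaO: 9.549% × 999.9 = 95.48 pbw
  SiO2: 62.26% × 999.9 = 622.5 pbw
  K2O: 14.24% × 999.9 = 142.4 pbw
Oxide-by-oxide audit given the weights on record, relative to the basis at hand (sums match the target masses inside rounding margins):
  MgO: 44.13·0.4794 + 67.19·0.3125 = 42.15 pbw (target 42.16 pbw)
  TiO2: 96.60·0.9900 = 95.63 pbw (target 95.63 pbw)
  Al2O3: 582.6·0.003000 = 1.748 pbw (target 1.748 pbw)
  BaO: 123.4·0.7738 = 95.49 pbw (target 95.48 pbw)
  SiO2: 582.6·0.9950 + 67.19·0.6376 = 622.5 pbw (target 622.5 pbw)
  K2O: 208.9·0.6817 = 142.4 pbw (target 142.4 pbw)
Glass mass check: total batch − LOI = 1000 pbw (targets for the oxides total 999.9 pbw; the stated basis being 999.9 pbw — rounding explains the deltas).
Batch total: Σ batch = 1123 pbw; LOI removed, Σ of batch·LOI: 122.9 pbw; glass ÷ batch gives a yield of 89.06%.

Batch per 999.9 pbw enamel:
  Magnesite: 44.13 pbw
  Potassium carbonate: 208.9 pbw
  TiO2: 96.60 pbw
  Silica sand: 582.6 pbw
  Witherite: 123.4 pbw
  Talc: 67.19 pbw
Total batch = 1123 pbw; LOI loss = 122.9 pbw; yield = 89.06%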